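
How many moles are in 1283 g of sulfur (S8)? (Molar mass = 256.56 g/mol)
Moles = 1283 g ÷ 256.56 g/mol = 5.001 mol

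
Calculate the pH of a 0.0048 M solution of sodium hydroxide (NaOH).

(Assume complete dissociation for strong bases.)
pH = 11.68

[OH⁻] = 0.0048 M for strong base. pOH = -log[OH⁻] = 2.32, pH = 14 - pOH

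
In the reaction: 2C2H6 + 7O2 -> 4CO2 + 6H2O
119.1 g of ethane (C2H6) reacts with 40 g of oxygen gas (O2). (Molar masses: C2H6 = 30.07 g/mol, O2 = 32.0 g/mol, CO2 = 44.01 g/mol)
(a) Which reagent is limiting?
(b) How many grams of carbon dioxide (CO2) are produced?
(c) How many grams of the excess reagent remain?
(a) O2, (b) 31.44 g, (c) 108.4 g

Moles of C2H6 = 119.1 g ÷ 30.07 g/mol = 3.96076 mol
Moles of O2 = 40 g ÷ 32.0 g/mol = 1.25 mol
Moles ÷ coefficient: C2H6: 3.96076/2 = 1.98, O2: 1.25/7 = 0.1786
(a) O2 has the smaller value, so O2 is the limiting reagent.
(b) Moles of CO2 = 1.25 mol O2 × (4/7) = 0.714286 mol; mass = 0.714286 mol × 44.01 g/mol = 31.44 g
(c) C2H6 consumed = 1.25 × (2/7) = 0.357143 mol; remaining = 3.96076 − 0.357143 = 3.60362 mol; mass = 3.60362 mol × 30.07 g/mol = 108.4 g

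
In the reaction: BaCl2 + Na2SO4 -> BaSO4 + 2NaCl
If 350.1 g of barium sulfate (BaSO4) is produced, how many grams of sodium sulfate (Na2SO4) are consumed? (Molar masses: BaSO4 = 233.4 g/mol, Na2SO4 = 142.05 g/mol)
Moles of BaSO4 = 350.1 g ÷ 233.4 g/mol = 1.5 mol
Mole ratio: 1 mol Na2SO4 / 1 mol BaSO4
Moles of Na2SO4 = 1.5 × (1/1) = 1.5 mol
Mass of Na2SO4 = 1.5 mol × 142.05 g/mol = 213.1 g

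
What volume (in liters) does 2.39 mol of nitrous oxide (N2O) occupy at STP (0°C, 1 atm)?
At STP, 1 mol of gas occupies 22.4 L
Volume = 2.39 mol × 22.4 L/mol = 53.54 L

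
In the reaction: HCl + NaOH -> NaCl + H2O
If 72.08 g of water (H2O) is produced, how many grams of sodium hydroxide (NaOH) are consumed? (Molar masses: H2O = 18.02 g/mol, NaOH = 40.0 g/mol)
Moles of H2O = 72.08 g ÷ 18.02 g/mol = 4 mol
Mole ratio: 1 mol NaOH / 1 mol H2O
Moles of NaOH = 4 × (1/1) = 4 mol
Mass of NaOH = 4 mol × 40.0 g/mol = 160 g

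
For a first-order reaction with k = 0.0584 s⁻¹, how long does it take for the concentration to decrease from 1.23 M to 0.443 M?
17.49 s

From ln[A] = ln[A]₀ - k·t: t = ln([A]₀/[A])/k = ln(1.23/0.443)/0.0584 = ln(2.7765)/0.0584 = 1.0212/0.0584 = 17.49 s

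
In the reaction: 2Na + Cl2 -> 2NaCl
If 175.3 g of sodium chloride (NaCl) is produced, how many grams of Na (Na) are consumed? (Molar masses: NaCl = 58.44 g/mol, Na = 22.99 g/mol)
Moles of NaCl = 175.3 g ÷ 58.44 g/mol = 2.99966 mol
Mole ratio: 2 mol Na / 2 mol NaCl
Moles of Na = 2.99966 × (2/2) = 2.99966 mol
Mass of Na = 2.99966 mol × 22.99 g/mol = 68.96 g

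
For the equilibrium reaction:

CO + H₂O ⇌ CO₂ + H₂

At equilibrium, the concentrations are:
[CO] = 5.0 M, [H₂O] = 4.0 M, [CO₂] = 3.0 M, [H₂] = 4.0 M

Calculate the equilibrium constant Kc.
K_c = 0.6000

Kc = ([CO₂] × [H₂]) / ([CO] × [H₂O])
   = ((3.0)·(4.0)) / ((5.0)·(4.0))
   = 12 / 20 = 0.6000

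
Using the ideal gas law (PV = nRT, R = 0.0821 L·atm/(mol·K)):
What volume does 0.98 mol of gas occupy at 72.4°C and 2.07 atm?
T = 72.4°C + 273.15 = 345.55 K
V = nRT/P = (0.98 × 0.0821 × 345.55) / 2.07
V = 13.43 L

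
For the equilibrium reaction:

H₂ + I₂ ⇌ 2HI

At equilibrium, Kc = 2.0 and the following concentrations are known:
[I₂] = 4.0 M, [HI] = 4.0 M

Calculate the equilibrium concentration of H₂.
[H₂] = 2.0000 M

Kc = ([HI]^2) / ([H₂] × [I₂]) = 2.0
[H₂]^1 = (product terms)/(Kc · other reactant terms) = 16 / (2.0 · 4) = 2
[H₂] = 2.0000 M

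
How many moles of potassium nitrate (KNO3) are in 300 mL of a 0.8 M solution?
Moles = Molarity × Volume (L)
Moles = 0.8 M × 0.3 L = 0.24 mol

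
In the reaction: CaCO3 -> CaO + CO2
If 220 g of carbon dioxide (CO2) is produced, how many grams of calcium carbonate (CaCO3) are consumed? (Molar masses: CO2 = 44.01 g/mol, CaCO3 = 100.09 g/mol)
Moles of CO2 = 220 g ÷ 44.01 g/mol = 4.99886 mol
Mole ratio: 1 mol CaCO3 / 1 mol CO2
Moles of CaCO3 = 4.99886 × (1/1) = 4.99886 mol
Mass of CaCO3 = 4.99886 mol × 100.09 g/mol = 500.3 g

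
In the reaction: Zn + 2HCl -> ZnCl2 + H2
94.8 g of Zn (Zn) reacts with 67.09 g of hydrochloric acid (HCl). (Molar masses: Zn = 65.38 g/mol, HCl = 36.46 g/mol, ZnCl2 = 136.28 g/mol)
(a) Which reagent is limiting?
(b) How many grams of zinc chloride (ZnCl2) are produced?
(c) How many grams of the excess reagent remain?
(a) HCl, (b) 125.4 g, (c) 34.65 g

Moles of Zn = 94.8 g ÷ 65.38 g/mol = 1.44998 mol
Moles of HCl = 67.09 g ÷ 36.46 g/mol = 1.8401 mol
Moles ÷ coefficient: Zn: 1.44998/1 = 1.45, HCl: 1.8401/2 = 0.92
(a) HCl has the smaller value, so HCl is the limiting reagent.
(b) Moles of ZnCl2 = 1.8401 mol HCl × (1/2) = 0.920049 mol; mass = 0.920049 mol × 136.28 g/mol = 125.4 g
(c) Zn consumed = 1.8401 × (1/2) = 0.920049 mol; remaining = 1.44998 − 0.920049 = 0.529935 mol; mass = 0.529935 mol × 65.38 g/mol = 34.65 g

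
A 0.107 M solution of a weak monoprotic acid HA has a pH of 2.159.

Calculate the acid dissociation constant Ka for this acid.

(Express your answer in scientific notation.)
K_a = 4.81e-04

[H⁺] = 10^(−pH) = 10^(−2.159) = 6.934e-03 M. For HA ⇌ H⁺ + A⁻, Ka = x²/(C − x) = (6.934e-03)²/(0.107 − 6.934e-03) = 4.81e-04.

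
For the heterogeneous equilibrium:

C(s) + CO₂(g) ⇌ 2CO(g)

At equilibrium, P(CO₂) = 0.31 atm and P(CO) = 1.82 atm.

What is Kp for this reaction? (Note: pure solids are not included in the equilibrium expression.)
K_p = 10.685

Solid C is excluded.
Kp = P(CO)²/P(CO₂) = (1.82)²/0.31 = 3.312/0.31 = 10.685.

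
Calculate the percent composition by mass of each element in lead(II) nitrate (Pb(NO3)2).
Pb: 62.56%, N: 8.46%, O: 28.98%

Molar mass of Pb(NO3)2 = 331.22 g/mol
% Pb = (1 × 207.2) / 331.22 × 100% = 207.2 / 331.22 × 100% = 62.56%
% N = (2 × 14.01) / 331.22 × 100% = 28.02 / 331.22 × 100% = 8.46%
% O = (6 × 16.0) / 331.22 × 100% = 96 / 331.22 × 100% = 28.98%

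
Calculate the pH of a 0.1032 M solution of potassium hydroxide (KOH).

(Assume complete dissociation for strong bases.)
pH = 13.01

[OH⁻] = 0.1032 M for strong base. pOH = -log[OH⁻] = 0.99, pH = 14 - pOH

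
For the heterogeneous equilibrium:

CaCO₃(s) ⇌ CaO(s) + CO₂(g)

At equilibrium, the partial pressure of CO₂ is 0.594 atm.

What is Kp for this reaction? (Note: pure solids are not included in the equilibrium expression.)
K_p = 0.594

Solids (CaCO₃, CaO) have activity 1 and are excluded.
Kp = P(CO₂) = 0.594.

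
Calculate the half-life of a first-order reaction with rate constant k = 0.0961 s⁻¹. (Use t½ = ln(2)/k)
7.21 s

t½ = ln(2)/k = 0.6931/0.0961 = 7.21 s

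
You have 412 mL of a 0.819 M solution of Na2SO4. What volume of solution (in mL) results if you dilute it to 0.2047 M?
Using M₁V₁ = M₂V₂:
0.819 × 412 = 0.2047 × V₂
V₂ = (0.819 × 412) / 0.2047 = 1648 mL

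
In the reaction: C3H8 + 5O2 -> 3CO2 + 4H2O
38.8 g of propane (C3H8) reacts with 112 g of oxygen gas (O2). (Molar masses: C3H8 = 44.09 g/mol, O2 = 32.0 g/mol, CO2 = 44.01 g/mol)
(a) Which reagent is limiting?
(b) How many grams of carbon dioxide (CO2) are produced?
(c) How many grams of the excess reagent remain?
(a) O2, (b) 92.42 g, (c) 7.937 g

Moles of C3H8 = 38.8 g ÷ 44.09 g/mol = 0.880018 mol
Moles of O2 = 112 g ÷ 32.0 g/mol = 3.5 mol
Moles ÷ coefficient: C3H8: 0.880018/1 = 0.88, O2: 3.5/5 = 0.7
(a) O2 has the smaller value, so O2 is the limiting reagent.
(b) Moles of CO2 = 3.5 mol O2 × (3/5) = 2.1 mol; mass = 2.1 mol × 44.01 g/mol = 92.42 g
(c) C3H8 consumed = 3.5 × (1/5) = 0.7 mol; remaining = 0.880018 − 0.7 = 0.180018 mol; mass = 0.180018 mol × 44.09 g/mol = 7.937 g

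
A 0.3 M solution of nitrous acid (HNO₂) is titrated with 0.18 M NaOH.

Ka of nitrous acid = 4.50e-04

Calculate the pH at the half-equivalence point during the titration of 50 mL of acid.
pH = pKa = 3.35

At the half-equivalence point, [HA] = [A⁻], so by Henderson–Hasselbalch pH = pKa + log(1) = pKa.
pKa = −log(4.50e-04) = 3.35.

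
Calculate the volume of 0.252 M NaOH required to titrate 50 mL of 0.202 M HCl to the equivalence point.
V_{base} = 40.1 mL

At equivalence: moles acid = moles base.
moles HCl = 0.202 M × 0.05 L = 0.0101 mol
V_NaOH = 0.0101 mol ÷ 0.252 M = 0.04008 L = 40.1 mL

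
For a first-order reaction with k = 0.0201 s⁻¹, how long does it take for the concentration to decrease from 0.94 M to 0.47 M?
34.48 s

From ln[A] = ln[A]₀ - k·t: t = ln([A]₀/[A])/k = ln(0.94/0.47)/0.0201 = ln(2.0000)/0.0201 = 0.6931/0.0201 = 34.48 s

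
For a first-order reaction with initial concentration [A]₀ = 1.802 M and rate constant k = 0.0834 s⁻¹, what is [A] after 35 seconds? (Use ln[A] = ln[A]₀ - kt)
0.0973 M

ln[A] = ln[A]₀ - k·t = ln(1.802) - (0.0834)·(35) = 0.5889 - 2.9190 = -2.3301
[A] = e^(-2.3301) = 0.0973 M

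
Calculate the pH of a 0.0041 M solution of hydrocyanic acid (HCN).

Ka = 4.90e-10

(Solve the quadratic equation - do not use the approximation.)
pH = 5.85

x² + Ka×x - Ka×C = 0. Using quadratic formula: [H⁺] = 1.4171e-06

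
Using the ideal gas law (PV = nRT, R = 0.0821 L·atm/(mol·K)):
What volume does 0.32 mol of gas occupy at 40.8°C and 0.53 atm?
T = 40.8°C + 273.15 = 313.95 K
V = nRT/P = (0.32 × 0.0821 × 313.95) / 0.53
V = 15.56 L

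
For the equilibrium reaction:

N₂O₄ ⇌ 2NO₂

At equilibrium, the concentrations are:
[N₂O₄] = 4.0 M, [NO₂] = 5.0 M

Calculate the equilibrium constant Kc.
K_c = 6.2500

Kc = ([NO₂]^2) / ([N₂O₄])
   = ((5.0)^2) / ((4.0))
   = 25 / 4 = 6.2500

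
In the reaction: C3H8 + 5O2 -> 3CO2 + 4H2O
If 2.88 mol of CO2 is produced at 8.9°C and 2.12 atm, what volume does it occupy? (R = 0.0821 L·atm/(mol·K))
T = 8.9°C + 273.15 = 282.05 K
V = nRT/P = (2.88 × 0.0821 × 282.05) / 2.12
V = 31.46 L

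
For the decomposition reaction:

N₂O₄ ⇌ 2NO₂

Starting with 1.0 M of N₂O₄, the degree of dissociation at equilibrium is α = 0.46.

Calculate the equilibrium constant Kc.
K_c = 1.5674

x = α·[A]₀ = 0.46 × 1.0 = 0.46 M dissociated.
At eq: [N₂O₄] = 1.0 − 0.46 = 0.54 M; [NO₂] = 2x = 0.92 M.
Kc = [NO₂]²/[N₂O₄] = (0.92)²/0.54 = 1.567.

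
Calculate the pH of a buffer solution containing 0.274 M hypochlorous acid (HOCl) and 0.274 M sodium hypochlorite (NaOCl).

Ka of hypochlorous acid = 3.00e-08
pH = 7.52

pKa = -log(3.00e-08) = 7.52. pH = pKa + log([A⁻]/[HA]) = 7.52 + log(0.274/0.274)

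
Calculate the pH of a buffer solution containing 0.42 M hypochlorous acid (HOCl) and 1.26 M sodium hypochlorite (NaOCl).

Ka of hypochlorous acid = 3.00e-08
pH = 8.00

pKa = -log(3.00e-08) = 7.52. pH = pKa + log([A⁻]/[HA]) = 7.52 + log(1.26/0.42)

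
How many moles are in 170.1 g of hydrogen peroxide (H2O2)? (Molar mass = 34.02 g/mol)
Moles = 170.1 g ÷ 34.02 g/mol = 5 mol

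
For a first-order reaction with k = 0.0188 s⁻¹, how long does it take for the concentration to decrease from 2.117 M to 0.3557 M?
94.88 s

From ln[A] = ln[A]₀ - k·t: t = ln([A]₀/[A])/k = ln(2.117/0.3557)/0.0188 = ln(5.9516)/0.0188 = 1.7837/0.0188 = 94.88 s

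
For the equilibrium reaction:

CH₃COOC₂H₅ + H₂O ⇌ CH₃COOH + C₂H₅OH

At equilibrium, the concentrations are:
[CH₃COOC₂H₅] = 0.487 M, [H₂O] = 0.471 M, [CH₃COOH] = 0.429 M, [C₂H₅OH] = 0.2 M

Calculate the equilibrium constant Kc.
K_c = 0.3741

Kc = ([CH₃COOH] × [C₂H₅OH]) / ([CH₃COOC₂H₅] × [H₂O])
   = ((0.429)·(0.2)) / ((0.487)·(0.471))
   = 0.0858 / 0.22938 = 0.3741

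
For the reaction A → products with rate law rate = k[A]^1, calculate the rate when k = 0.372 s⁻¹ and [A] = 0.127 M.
0.04724 M/s

rate = k·[A]^1 = 0.372·(0.127)^1 = 0.372·0.127 = 0.04724 M/s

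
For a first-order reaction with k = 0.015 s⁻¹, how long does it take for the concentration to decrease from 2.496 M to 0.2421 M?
155.54 s

From ln[A] = ln[A]₀ - k·t: t = ln([A]₀/[A])/k = ln(2.496/0.2421)/0.015 = ln(10.3098)/0.015 = 2.3331/0.015 = 155.54 s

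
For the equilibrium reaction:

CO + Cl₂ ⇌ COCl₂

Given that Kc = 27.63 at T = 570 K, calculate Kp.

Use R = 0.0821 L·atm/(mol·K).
K_p = 0.5904

Δn = (moles gaseous products) − (moles gaseous reactants) = -1
T = 570 K; RT = 0.0821 × 570 = 46.797
Kp = Kc·(RT)^Δn = 27.63 × (46.797)^-1 = 27.63 × 0.0213689 = 0.5904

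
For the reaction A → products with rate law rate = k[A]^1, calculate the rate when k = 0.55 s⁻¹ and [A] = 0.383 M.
0.2107 M/s

rate = k·[A]^1 = 0.55·(0.383)^1 = 0.55·0.383 = 0.2107 M/s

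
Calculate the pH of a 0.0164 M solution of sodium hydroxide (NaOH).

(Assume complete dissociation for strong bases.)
pH = 12.21

[OH⁻] = 0.0164 M for strong base. pOH = -log[OH⁻] = 1.79, pH = 14 - pOH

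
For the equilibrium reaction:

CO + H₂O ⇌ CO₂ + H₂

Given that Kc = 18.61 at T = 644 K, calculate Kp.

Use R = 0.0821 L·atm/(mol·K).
K_p = 18.6100

Δn = (moles gaseous products) − (moles gaseous reactants) = 0
T = 644 K; RT = 0.0821 × 644 = 52.8724
Kp = Kc·(RT)^Δn = 18.61 × (52.8724)^0 = 18.61 × 1 = 18.6100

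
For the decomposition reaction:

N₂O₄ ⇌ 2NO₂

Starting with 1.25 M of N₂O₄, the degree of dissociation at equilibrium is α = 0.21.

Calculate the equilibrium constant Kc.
K_c = 0.2791

x = α·[A]₀ = 0.21 × 1.25 = 0.2625 M dissociated.
At eq: [N₂O₄] = 1.25 − 0.2625 = 0.9875 M; [NO₂] = 2x = 0.525 M.
Kc = [NO₂]²/[N₂O₄] = (0.525)²/0.9875 = 0.2791.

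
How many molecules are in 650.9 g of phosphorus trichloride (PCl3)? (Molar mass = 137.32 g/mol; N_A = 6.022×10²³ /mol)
Moles = 650.9 g ÷ 137.32 g/mol = 4.74002 mol
Molecules = 4.74002 mol × 6.022×10²³ /mol = 2.854e+24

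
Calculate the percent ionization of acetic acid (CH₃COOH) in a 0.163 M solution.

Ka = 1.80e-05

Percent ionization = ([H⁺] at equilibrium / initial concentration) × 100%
Percent ionization = 1.05%

Let x = [H⁺]. Ka = x²/(C - x) ⇒ x² + (1.80e-05)x - (1.80e-05)(0.163) = 0. x = 1.7039e-03. Percent = (1.7039e-03/0.163) × 100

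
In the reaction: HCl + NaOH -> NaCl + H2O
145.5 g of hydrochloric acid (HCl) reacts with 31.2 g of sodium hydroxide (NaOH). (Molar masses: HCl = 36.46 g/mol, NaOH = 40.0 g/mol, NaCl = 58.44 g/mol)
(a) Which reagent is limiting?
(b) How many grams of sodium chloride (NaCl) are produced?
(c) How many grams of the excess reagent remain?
(a) NaOH, (b) 45.58 g, (c) 117.1 g

Moles of HCl = 145.5 g ÷ 36.46 g/mol = 3.99067 mol
Moles of NaOH = 31.2 g ÷ 40.0 g/mol = 0.78 mol
Moles ÷ coefficient: HCl: 3.99067/1 = 3.991, NaOH: 0.78/1 = 0.78
(a) NaOH has the smaller value, so NaOH is the limiting reagent.
(b) Moles of NaCl = 0.78 mol NaOH × (1/1) = 0.78 mol; mass = 0.78 mol × 58.44 g/mol = 45.58 g
(c) HCl consumed = 0.78 × (1/1) = 0.78 mol; remaining = 3.99067 − 0.78 = 3.21067 mol; mass = 3.21067 mol × 36.46 g/mol = 117.1 g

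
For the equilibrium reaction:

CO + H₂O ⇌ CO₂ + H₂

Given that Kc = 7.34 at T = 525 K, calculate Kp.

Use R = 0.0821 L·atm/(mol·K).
K_p = 7.3400

Δn = (moles gaseous products) − (moles gaseous reactants) = 0
T = 525 K; RT = 0.0821 × 525 = 43.1025
Kp = Kc·(RT)^Δn = 7.34 × (43.1025)^0 = 7.34 × 1 = 7.3400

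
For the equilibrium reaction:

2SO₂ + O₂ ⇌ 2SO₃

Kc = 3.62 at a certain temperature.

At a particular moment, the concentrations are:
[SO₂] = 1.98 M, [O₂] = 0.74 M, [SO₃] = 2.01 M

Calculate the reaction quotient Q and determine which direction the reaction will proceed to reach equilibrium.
Q = 1.393, Q < K, reaction proceeds forward (toward products)

Q = ([SO₃]^2) / ([SO₂]^2 × [O₂])
  = ((2.01)^2) / ((1.98)^2·(0.74)) = 4.0401/2.9011 = 1.393
Since Q = 1.393 < Kc = 3.62, the reaction proceeds forward (toward products) to reach equilibrium.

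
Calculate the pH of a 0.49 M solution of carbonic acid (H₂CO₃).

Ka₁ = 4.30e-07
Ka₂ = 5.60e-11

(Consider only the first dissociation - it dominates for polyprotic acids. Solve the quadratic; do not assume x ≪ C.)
pH = 3.34

x² + Ka₁·x − Ka₁·C = 0 with Ka₁ = 4.30e-07, C = 0.49.
x = (−Ka₁ + √(Ka₁² + 4·Ka₁·C))/2 = 4.5881e-04 M, so pH = 3.34.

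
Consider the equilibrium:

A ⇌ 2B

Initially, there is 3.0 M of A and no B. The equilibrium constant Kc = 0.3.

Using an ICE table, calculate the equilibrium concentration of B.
[B] = 0.877 M

ICE: [A] = 3.0 − x, [B] = 2x.
Kc = (2x)²/(3.0 − x) = 0.3 ⇒ 4x² + 0.3x − 0.9 = 0.
x = (−0.3 + √(0.3² + 4·4·0.9))/(2·4) = (−0.3 + √14.49)/8 = 0.43832.
[B] = 2x = 0.877 M.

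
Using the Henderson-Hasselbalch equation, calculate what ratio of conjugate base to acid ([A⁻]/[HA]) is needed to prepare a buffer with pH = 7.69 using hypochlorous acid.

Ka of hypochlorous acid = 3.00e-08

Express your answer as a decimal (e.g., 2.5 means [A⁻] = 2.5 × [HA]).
[A⁻]/[HA] = 1.469

pKa = −log(3.00e-08) = 7.5229. pH = pKa + log([A⁻]/[HA]). 7.69 = 7.5229 + log(ratio). log(ratio) = 7.69 − 7.5229 = 0.1671. ratio = 10^(0.1671) = 1.469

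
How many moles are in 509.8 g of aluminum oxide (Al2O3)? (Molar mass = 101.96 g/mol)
Moles = 509.8 g ÷ 101.96 g/mol = 5 mol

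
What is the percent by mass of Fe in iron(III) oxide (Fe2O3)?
Mass of Fe in formula = 55.85 × 2 = 111.7 g/mol
Molar mass = 159.7 g/mol
% Fe = (111.7/159.7) × 100% = 69.94%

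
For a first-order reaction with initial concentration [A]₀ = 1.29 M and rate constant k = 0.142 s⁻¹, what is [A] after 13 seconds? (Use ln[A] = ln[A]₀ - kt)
0.2036 M

ln[A] = ln[A]₀ - k·t = ln(1.29) - (0.142)·(13) = 0.2546 - 1.8460 = -1.5914
[A] = e^(-1.5914) = 0.2036 M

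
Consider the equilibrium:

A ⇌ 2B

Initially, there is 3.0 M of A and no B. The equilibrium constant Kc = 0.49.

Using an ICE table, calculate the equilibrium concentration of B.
[B] = 1.096 M

ICE: [A] = 3.0 − x, [B] = 2x.
Kc = (2x)²/(3.0 − x) = 0.49 ⇒ 4x² + 0.49x − 1.47 = 0.
x = (−0.49 + √(0.49² + 4·4·1.47))/(2·4) = (−0.49 + √23.76)/8 = 0.54805.
[B] = 2x = 1.096 M.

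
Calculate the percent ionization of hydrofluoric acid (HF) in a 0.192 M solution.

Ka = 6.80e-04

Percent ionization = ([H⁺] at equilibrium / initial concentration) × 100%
Percent ionization = 5.78%

Let x = [H⁺]. Ka = x²/(C - x) ⇒ x² + (6.80e-04)x - (6.80e-04)(0.192) = 0. x = 1.1091e-02. Percent = (1.1091e-02/0.192) × 100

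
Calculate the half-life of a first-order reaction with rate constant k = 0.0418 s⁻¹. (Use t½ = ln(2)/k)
16.58 s

t½ = ln(2)/k = 0.6931/0.0418 = 16.58 s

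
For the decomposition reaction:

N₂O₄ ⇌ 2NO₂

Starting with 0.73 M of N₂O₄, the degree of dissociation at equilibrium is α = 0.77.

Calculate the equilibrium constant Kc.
K_c = 7.5273

x = α·[A]₀ = 0.77 × 0.73 = 0.5621 M dissociated.
At eq: [N₂O₄] = 0.73 − 0.5621 = 0.1679 M; [NO₂] = 2x = 1.124 M.
Kc = [NO₂]²/[N₂O₄] = (1.124)²/0.1679 = 7.527.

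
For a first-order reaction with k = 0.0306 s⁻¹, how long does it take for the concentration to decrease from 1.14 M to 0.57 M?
22.65 s

From ln[A] = ln[A]₀ - k·t: t = ln([A]₀/[A])/k = ln(1.14/0.57)/0.0306 = ln(2.0000)/0.0306 = 0.6931/0.0306 = 22.65 s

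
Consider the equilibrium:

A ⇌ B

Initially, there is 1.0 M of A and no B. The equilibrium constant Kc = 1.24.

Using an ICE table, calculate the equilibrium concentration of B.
[B] = 0.554 M

ICE: [A] = 1.0 − x, [B] = x.
Kc = x/(1.0 − x) = 1.24 ⇒ x = 1.24·1.0/(1 + 1.24) = 1.24/2.24 = 0.5536.
[B] = x = 0.554 M.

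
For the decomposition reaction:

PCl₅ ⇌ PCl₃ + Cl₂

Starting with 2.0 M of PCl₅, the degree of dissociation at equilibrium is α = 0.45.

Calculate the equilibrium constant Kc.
K_c = 0.7364

x = α·[A]₀ = 0.45 × 2.0 = 0.9 M dissociated.
At eq: [PCl₅] = 2.0 − 0.9 = 1.1 M; [PCl₃] = [Cl₂] = x = 0.9 M.
Kc = [PCl₃][Cl₂]/[PCl₅] = (0.9)²/1.1 = 0.7364.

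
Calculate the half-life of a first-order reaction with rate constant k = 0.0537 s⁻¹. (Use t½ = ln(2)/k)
12.91 s

t½ = ln(2)/k = 0.6931/0.0537 = 12.91 s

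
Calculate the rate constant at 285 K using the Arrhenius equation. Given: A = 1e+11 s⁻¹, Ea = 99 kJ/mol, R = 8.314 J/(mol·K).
7.16e-08 s⁻¹

k = A·exp(-Ea/(R·T)) = 1e+11·exp(-99000/(8.314·285)) = 1e+11·exp(-41.7811) = 1e+11·7.1562e-19 = 7.16e-08 s⁻¹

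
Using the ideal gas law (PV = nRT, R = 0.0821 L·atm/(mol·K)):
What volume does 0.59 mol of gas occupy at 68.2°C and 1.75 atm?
T = 68.2°C + 273.15 = 341.35 K
V = nRT/P = (0.59 × 0.0821 × 341.35) / 1.75
V = 9.45 L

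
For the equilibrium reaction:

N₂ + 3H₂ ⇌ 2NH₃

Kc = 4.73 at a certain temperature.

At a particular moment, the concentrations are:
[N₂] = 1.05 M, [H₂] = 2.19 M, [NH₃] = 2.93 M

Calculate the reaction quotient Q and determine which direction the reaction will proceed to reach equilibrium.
Q = 0.778, Q < K, reaction proceeds forward (toward products)

Q = ([NH₃]^2) / ([N₂] × [H₂]^3)
  = ((2.93)^2) / ((1.05)·(2.19)^3) = 8.5849/11.029 = 0.7784
Since Q = 0.7784 < Kc = 4.73, the reaction proceeds forward (toward products) to reach equilibrium.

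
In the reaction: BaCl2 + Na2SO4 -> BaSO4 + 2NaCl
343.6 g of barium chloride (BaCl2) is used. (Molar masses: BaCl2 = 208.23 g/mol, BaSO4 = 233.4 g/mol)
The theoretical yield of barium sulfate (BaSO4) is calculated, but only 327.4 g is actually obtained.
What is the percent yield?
Moles of BaCl2 = 343.6 g ÷ 208.23 g/mol = 1.6501 mol
Mole ratio: 1 mol BaSO4 / 1 mol BaCl2
Moles of BaSO4 = 1.6501 × (1/1) = 1.6501 mol
Theoretical yield = 1.6501 mol × 233.4 g/mol = 385.13 g
Actual yield = 327.4 g
Percent yield = (327.4 / 385.13) × 100% = 85.0%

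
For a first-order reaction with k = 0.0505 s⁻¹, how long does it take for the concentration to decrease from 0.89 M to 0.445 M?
13.73 s

From ln[A] = ln[A]₀ - k·t: t = ln([A]₀/[A])/k = ln(0.89/0.445)/0.0505 = ln(2.0000)/0.0505 = 0.6931/0.0505 = 13.73 s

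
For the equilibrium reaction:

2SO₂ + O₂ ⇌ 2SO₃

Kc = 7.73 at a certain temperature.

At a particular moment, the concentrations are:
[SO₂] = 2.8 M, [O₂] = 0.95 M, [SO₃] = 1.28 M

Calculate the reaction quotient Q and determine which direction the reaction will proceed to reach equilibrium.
Q = 0.220, Q < K, reaction proceeds forward (toward products)

Q = ([SO₃]^2) / ([SO₂]^2 × [O₂])
  = ((1.28)^2) / ((2.8)^2·(0.95)) = 1.6384/7.448 = 0.22
Since Q = 0.22 < Kc = 7.73, the reaction proceeds forward (toward products) to reach equilibrium.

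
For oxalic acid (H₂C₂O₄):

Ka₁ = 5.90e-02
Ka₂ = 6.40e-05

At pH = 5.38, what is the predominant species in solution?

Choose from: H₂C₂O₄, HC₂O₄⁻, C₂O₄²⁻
C₂O₄²⁻

pKa1 = 1.23, pKa2 = 4.19. Each pKa is the crossover between adjacent species; pH = 5.38 lies in the region where C₂O₄²⁻ predominates.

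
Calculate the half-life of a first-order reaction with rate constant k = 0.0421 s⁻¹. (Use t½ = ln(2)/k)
16.46 s

t½ = ln(2)/k = 0.6931/0.0421 = 16.46 s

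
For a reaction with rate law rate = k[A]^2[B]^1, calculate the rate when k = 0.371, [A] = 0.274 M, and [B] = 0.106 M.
0.002952 M/s

rate = k·[A]^2·[B]^1 = 0.371·(0.274)^2·(0.106)^1 = 0.371·0.075076·0.106 = 0.002952 M/s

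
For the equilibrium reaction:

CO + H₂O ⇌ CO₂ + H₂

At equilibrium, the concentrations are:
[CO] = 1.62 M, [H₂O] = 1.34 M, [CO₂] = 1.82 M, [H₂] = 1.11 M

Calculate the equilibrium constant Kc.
K_c = 0.9306

Kc = ([CO₂] × [H₂]) / ([CO] × [H₂O])
   = ((1.82)·(1.11)) / ((1.62)·(1.34))
   = 2.0202 / 2.1708 = 0.9306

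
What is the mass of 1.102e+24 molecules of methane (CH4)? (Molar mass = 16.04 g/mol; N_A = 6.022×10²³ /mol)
Moles = 1.102e+24 ÷ 6.022×10²³ = 1.82996 mol
Mass = 1.82996 mol × 16.04 g/mol = 29.35 g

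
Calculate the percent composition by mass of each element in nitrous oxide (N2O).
N: 63.65%, O: 36.35%

Molar mass of N2O = 44.02 g/mol
% N = (2 × 14.01) / 44.02 × 100% = 28.02 / 44.02 × 100% = 63.65%
% O = (1 × 16.0) / 44.02 × 100% = 16 / 44.02 × 100% = 36.35%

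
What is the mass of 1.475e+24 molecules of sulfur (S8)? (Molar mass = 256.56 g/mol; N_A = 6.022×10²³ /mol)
Moles = 1.475e+24 ÷ 6.022×10²³ = 2.44935 mol
Mass = 2.44935 mol × 256.56 g/mol = 628.4 g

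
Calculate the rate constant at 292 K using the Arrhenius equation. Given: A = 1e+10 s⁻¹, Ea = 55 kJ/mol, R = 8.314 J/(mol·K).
1.45e+00 s⁻¹

k = A·exp(-Ea/(R·T)) = 1e+10·exp(-55000/(8.314·292)) = 1e+10·exp(-22.6553) = 1e+10·1.4485e-10 = 1.45e+00 s⁻¹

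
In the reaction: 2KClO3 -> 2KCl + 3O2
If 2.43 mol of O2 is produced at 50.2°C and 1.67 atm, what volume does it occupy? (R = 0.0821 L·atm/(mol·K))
T = 50.2°C + 273.15 = 323.35 K
V = nRT/P = (2.43 × 0.0821 × 323.35) / 1.67
V = 38.63 L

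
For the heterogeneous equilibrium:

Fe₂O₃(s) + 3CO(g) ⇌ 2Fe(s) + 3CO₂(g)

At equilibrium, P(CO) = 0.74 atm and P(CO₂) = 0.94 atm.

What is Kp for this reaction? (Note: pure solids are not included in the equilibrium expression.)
K_p = 2.050

Solids (Fe₂O₃, Fe) are excluded.
Kp = P(CO₂)³/P(CO)³ = (0.94)³/(0.74)³ = 0.8306/0.4052 = 2.050.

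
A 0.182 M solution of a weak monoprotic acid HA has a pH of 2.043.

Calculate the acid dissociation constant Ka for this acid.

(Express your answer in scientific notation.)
K_a = 4.74e-04

[H⁺] = 10^(−pH) = 10^(−2.043) = 9.057e-03 M. For HA ⇌ H⁺ + A⁻, Ka = x²/(C − x) = (9.057e-03)²/(0.182 − 9.057e-03) = 4.74e-04.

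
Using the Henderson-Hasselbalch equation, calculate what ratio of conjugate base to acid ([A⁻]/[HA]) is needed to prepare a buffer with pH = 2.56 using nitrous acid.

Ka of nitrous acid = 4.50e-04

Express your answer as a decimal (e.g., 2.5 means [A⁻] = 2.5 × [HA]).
[A⁻]/[HA] = 0.163

pKa = −log(4.50e-04) = 3.3468. pH = pKa + log([A⁻]/[HA]). 2.56 = 3.3468 + log(ratio). log(ratio) = 2.56 − 3.3468 = -0.7868. ratio = 10^(-0.7868) = 0.163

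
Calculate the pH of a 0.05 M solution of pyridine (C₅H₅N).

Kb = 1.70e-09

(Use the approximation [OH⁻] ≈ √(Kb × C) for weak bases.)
pH = 8.96

[OH⁻] = √(Kb × C) = √(1.70e-09 × 0.05) = 9.2195e-06. pOH = 5.04, pH = 14 - pOH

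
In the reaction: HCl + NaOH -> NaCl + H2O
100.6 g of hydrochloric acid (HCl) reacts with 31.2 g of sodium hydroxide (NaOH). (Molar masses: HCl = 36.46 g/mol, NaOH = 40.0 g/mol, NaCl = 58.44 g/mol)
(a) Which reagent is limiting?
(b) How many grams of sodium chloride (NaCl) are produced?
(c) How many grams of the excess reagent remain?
(a) NaOH, (b) 45.58 g, (c) 72.16 g

Moles of HCl = 100.6 g ÷ 36.46 g/mol = 2.75919 mol
Moles of NaOH = 31.2 g ÷ 40.0 g/mol = 0.78 mol
Moles ÷ coefficient: HCl: 2.75919/1 = 2.759, NaOH: 0.78/1 = 0.78
(a) NaOH has the smaller value, so NaOH is the limiting reagent.
(b) Moles of NaCl = 0.78 mol NaOH × (1/1) = 0.78 mol; mass = 0.78 mol × 58.44 g/mol = 45.58 g
(c) HCl consumed = 0.78 × (1/1) = 0.78 mol; remaining = 2.75919 − 0.78 = 1.97919 mol; mass = 1.97919 mol × 36.46 g/mol = 72.16 g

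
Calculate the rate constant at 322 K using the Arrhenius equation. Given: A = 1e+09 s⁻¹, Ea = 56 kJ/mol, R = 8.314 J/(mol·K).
8.23e-01 s⁻¹

k = A·exp(-Ea/(R·T)) = 1e+09·exp(-56000/(8.314·322)) = 1e+09·exp(-20.9181) = 1e+09·8.2298e-10 = 8.23e-01 s⁻¹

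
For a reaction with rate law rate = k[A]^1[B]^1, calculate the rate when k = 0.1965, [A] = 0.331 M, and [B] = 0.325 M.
0.02114 M/s

rate = k·[A]^1·[B]^1 = 0.1965·(0.331)^1·(0.325)^1 = 0.1965·0.331·0.325 = 0.02114 M/s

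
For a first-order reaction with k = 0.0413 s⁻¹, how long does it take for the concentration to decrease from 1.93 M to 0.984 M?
16.31 s

From ln[A] = ln[A]₀ - k·t: t = ln([A]₀/[A])/k = ln(1.93/0.984)/0.0413 = ln(1.9614)/0.0413 = 0.6736/0.0413 = 16.31 s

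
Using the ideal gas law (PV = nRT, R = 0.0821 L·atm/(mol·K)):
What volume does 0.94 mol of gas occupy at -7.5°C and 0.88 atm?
T = -7.5°C + 273.15 = 265.65 K
V = nRT/P = (0.94 × 0.0821 × 265.65) / 0.88
V = 23.30 L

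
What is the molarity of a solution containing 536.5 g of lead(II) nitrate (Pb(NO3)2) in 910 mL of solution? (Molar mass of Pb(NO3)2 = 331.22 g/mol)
Moles of Pb(NO3)2 = 536.5 g ÷ 331.22 g/mol = 1.61977 mol
Volume = 910 mL = 0.91 L
Molarity = 1.61977 mol ÷ 0.91 L = 1.78 M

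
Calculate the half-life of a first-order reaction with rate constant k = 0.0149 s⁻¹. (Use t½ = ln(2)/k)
46.52 s

t½ = ln(2)/k = 0.6931/0.0149 = 46.52 s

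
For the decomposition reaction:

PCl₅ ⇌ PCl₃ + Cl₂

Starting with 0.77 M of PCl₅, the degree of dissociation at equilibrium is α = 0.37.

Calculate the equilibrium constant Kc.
K_c = 0.1673

x = α·[A]₀ = 0.37 × 0.77 = 0.2849 M dissociated.
At eq: [PCl₅] = 0.77 − 0.2849 = 0.4851 M; [PCl₃] = [Cl₂] = x = 0.2849 M.
Kc = [PCl₃][Cl₂]/[PCl₅] = (0.2849)²/0.4851 = 0.1673.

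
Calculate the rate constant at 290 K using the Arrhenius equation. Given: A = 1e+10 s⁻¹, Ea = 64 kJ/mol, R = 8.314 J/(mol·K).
2.96e-02 s⁻¹

k = A·exp(-Ea/(R·T)) = 1e+10·exp(-64000/(8.314·290)) = 1e+10·exp(-26.5443) = 1e+10·2.9644e-12 = 2.96e-02 s⁻¹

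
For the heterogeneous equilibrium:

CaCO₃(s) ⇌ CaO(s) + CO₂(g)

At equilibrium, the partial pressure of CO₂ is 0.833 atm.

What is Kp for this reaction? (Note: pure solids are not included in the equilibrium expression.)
K_p = 0.833

Solids (CaCO₃, CaO) have activity 1 and are excluded.
Kp = P(CO₂) = 0.833.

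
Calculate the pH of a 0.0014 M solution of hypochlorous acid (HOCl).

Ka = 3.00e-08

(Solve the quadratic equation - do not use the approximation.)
pH = 5.19

x² + Ka×x - Ka×C = 0. Using quadratic formula: [H⁺] = 6.4658e-06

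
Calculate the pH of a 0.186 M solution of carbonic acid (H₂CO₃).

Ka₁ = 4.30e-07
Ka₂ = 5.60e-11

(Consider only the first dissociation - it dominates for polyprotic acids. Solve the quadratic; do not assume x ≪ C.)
pH = 3.55

x² + Ka₁·x − Ka₁·C = 0 with Ka₁ = 4.30e-07, C = 0.186.
x = (−Ka₁ + √(Ka₁² + 4·Ka₁·C))/2 = 2.8259e-04 M, so pH = 3.55.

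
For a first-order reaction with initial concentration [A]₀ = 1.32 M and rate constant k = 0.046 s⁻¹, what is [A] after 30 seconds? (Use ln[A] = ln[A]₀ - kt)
0.3321 M

ln[A] = ln[A]₀ - k·t = ln(1.32) - (0.046)·(30) = 0.2776 - 1.3800 = -1.1024
[A] = e^(-1.1024) = 0.3321 M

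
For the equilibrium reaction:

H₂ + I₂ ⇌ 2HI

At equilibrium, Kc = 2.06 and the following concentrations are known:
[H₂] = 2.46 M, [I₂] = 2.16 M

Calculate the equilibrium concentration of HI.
[HI] = 3.3085 M

Kc = ([HI]^2) / ([H₂] × [I₂]) = 2.06
[HI]^2 = Kc · (reactant terms)/(other product terms) = 2.06 · 5.3136 / 1 = 10.946
[HI] = (10.946)^(1/2) = 3.3085 M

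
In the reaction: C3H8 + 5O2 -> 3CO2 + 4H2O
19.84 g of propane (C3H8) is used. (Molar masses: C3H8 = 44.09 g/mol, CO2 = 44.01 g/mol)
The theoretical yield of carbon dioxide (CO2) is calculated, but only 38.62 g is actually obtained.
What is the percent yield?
Moles of C3H8 = 19.84 g ÷ 44.09 g/mol = 0.449989 mol
Mole ratio: 3 mol CO2 / 1 mol C3H8
Moles of CO2 = 0.449989 × (3/1) = 1.34997 mol
Theoretical yield = 1.34997 mol × 44.01 g/mol = 59.412 g
Actual yield = 38.62 g
Percent yield = (38.62 / 59.412) × 100% = 65.0%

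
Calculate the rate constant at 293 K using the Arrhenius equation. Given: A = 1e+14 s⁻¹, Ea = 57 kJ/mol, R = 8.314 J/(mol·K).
6.89e+03 s⁻¹

k = A·exp(-Ea/(R·T)) = 1e+14·exp(-57000/(8.314·293)) = 1e+14·exp(-23.3990) = 1e+14·6.8857e-11 = 6.89e+03 s⁻¹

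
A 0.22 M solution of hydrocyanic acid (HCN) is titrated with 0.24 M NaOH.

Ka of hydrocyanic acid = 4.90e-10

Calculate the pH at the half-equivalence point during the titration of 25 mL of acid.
pH = pKa = 9.31

At the half-equivalence point, [HA] = [A⁻], so by Henderson–Hasselbalch pH = pKa + log(1) = pKa.
pKa = −log(4.90e-10) = 9.31.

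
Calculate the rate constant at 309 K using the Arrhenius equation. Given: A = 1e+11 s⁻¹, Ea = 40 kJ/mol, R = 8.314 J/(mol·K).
1.73e+04 s⁻¹

k = A·exp(-Ea/(R·T)) = 1e+11·exp(-40000/(8.314·309)) = 1e+11·exp(-15.5701) = 1e+11·1.7298e-07 = 1.73e+04 s⁻¹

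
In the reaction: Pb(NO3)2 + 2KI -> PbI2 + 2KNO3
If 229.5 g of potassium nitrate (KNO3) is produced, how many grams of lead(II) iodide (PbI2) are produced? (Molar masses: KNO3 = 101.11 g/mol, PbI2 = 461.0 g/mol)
Moles of KNO3 = 229.5 g ÷ 101.11 g/mol = 2.26981 mol
Mole ratio: 1 mol PbI2 / 2 mol KNO3
Moles of PbI2 = 2.26981 × (1/2) = 1.1349 mol
Mass of PbI2 = 1.1349 mol × 461.0 g/mol = 523.2 g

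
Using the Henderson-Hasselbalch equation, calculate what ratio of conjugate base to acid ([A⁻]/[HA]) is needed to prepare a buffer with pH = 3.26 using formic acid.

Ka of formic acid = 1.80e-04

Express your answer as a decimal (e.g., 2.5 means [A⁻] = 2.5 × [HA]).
[A⁻]/[HA] = 0.328

pKa = −log(1.80e-04) = 3.7447. pH = pKa + log([A⁻]/[HA]). 3.26 = 3.7447 + log(ratio). log(ratio) = 3.26 − 3.7447 = -0.4847. ratio = 10^(-0.4847) = 0.328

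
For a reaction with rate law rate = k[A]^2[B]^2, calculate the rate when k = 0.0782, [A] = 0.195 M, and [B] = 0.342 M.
0.0003478 M/s

rate = k·[A]^2·[B]^2 = 0.0782·(0.195)^2·(0.342)^2 = 0.0782·0.038025·0.116964 = 0.0003478 M/s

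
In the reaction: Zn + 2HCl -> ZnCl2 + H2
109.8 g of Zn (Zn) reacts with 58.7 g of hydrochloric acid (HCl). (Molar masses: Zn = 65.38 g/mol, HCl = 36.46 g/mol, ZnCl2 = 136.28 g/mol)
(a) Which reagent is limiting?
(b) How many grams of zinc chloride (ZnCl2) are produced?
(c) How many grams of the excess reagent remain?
(a) HCl, (b) 109.7 g, (c) 57.17 g

Moles of Zn = 109.8 g ÷ 65.38 g/mol = 1.67941 mol
Moles of HCl = 58.7 g ÷ 36.46 g/mol = 1.60998 mol
Moles ÷ coefficient: Zn: 1.67941/1 = 1.679, HCl: 1.60998/2 = 0.805
(a) HCl has the smaller value, so HCl is the limiting reagent.
(b) Moles of ZnCl2 = 1.60998 mol HCl × (1/2) = 0.804992 mol; mass = 0.804992 mol × 136.28 g/mol = 109.7 g
(c) Zn consumed = 1.60998 × (1/2) = 0.804992 mol; remaining = 1.67941 − 0.804992 = 0.874421 mol; mass = 0.874421 mol × 65.38 g/mol = 57.17 g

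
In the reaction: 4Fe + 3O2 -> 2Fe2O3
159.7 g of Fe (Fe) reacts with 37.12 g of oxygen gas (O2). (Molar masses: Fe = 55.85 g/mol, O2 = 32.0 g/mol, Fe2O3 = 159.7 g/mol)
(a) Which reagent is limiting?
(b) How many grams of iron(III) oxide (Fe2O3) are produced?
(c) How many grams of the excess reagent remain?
(a) O2, (b) 123.5 g, (c) 73.32 g

Moles of Fe = 159.7 g ÷ 55.85 g/mol = 2.85944 mol
Moles of O2 = 37.12 g ÷ 32.0 g/mol = 1.16 mol
Moles ÷ coefficient: Fe: 2.85944/4 = 0.7149, O2: 1.16/3 = 0.3867
(a) O2 has the smaller value, so O2 is the limiting reagent.
(b) Moles of Fe2O3 = 1.16 mol O2 × (2/3) = 0.773333 mol; mass = 0.773333 mol × 159.7 g/mol = 123.5 g
(c) Fe consumed = 1.16 × (4/3) = 1.54667 mol; remaining = 2.85944 − 1.54667 = 1.31278 mol; mass = 1.31278 mol × 55.85 g/mol = 73.32 g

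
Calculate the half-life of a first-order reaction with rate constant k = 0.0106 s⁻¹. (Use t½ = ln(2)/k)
65.39 s

t½ = ln(2)/k = 0.6931/0.0106 = 65.39 s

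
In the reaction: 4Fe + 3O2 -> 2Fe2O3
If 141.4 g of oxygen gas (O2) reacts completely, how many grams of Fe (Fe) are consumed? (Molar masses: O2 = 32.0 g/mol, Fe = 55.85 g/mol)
Moles of O2 = 141.4 g ÷ 32.0 g/mol = 4.41875 mol
Mole ratio: 4 mol Fe / 3 mol O2
Moles of Fe = 4.41875 × (4/3) = 5.89167 mol
Mass of Fe = 5.89167 mol × 55.85 g/mol = 329 g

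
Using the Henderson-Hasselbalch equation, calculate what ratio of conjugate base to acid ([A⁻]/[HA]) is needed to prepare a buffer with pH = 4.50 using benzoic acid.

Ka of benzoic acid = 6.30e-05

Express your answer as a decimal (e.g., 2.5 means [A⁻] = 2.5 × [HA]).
[A⁻]/[HA] = 1.992

pKa = −log(6.30e-05) = 4.2007. pH = pKa + log([A⁻]/[HA]). 4.50 = 4.2007 + log(ratio). log(ratio) = 4.50 − 4.2007 = 0.2993. ratio = 10^(0.2993) = 1.992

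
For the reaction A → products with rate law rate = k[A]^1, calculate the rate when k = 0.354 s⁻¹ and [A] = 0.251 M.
0.08885 M/s

rate = k·[A]^1 = 0.354·(0.251)^1 = 0.354·0.251 = 0.08885 M/s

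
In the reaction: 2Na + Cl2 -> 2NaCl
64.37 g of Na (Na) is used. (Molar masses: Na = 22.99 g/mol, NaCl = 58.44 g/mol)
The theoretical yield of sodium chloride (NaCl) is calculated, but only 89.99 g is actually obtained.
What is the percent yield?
Moles of Na = 64.37 g ÷ 22.99 g/mol = 2.79991 mol
Mole ratio: 2 mol NaCl / 2 mol Na
Moles of NaCl = 2.79991 × (2/2) = 2.79991 mol
Theoretical yield = 2.79991 mol × 58.44 g/mol = 163.63 g
Actual yield = 89.99 g
Percent yield = (89.99 / 163.63) × 100% = 55.0%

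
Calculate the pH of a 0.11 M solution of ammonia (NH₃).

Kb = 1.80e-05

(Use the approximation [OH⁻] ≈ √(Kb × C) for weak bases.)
pH = 11.15

[OH⁻] = √(Kb × C) = √(1.80e-05 × 0.11) = 1.4071e-03. pOH = 2.85, pH = 14 - pOH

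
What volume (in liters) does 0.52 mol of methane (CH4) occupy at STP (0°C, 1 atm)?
At STP, 1 mol of gas occupies 22.4 L
Volume = 0.52 mol × 22.4 L/mol = 11.65 L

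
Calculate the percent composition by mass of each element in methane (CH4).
C: 74.88%, H: 25.14%

Molar mass of CH4 = 16.04 g/mol
% C = (1 × 12.01) / 16.04 × 100% = 12.01 / 16.04 × 100% = 74.88%
% H = (4 × 1.008) / 16.04 × 100% = 4.032 / 16.04 × 100% = 25.14%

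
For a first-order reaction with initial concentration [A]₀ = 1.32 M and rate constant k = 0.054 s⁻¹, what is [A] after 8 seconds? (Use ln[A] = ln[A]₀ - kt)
0.8570 M

ln[A] = ln[A]₀ - k·t = ln(1.32) - (0.054)·(8) = 0.2776 - 0.4320 = -0.1544
[A] = e^(-0.1544) = 0.8570 M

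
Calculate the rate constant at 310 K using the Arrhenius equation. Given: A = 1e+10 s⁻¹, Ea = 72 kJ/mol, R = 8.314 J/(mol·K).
7.37e-03 s⁻¹

k = A·exp(-Ea/(R·T)) = 1e+10·exp(-72000/(8.314·310)) = 1e+10·exp(-27.9358) = 1e+10·7.3730e-13 = 7.37e-03 s⁻¹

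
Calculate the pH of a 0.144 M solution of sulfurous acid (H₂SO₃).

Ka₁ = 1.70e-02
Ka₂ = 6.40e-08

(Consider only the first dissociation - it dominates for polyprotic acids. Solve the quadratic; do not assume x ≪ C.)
pH = 1.38

x² + Ka₁·x − Ka₁·C = 0 with Ka₁ = 1.70e-02, C = 0.144.
x = (−Ka₁ + √(Ka₁² + 4·Ka₁·C))/2 = 4.1702e-02 M, so pH = 1.38.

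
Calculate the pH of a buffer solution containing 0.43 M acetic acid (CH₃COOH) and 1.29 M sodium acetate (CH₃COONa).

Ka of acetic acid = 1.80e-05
pH = 5.22

pKa = -log(1.80e-05) = 4.74. pH = pKa + log([A⁻]/[HA]) = 4.74 + log(1.29/0.43)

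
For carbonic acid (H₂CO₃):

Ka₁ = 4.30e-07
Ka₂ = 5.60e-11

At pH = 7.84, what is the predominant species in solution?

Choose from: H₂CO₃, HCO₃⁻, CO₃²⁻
HCO₃⁻

pKa1 = 6.37, pKa2 = 10.25. Each pKa is the crossover between adjacent species; pH = 7.84 lies in the region where HCO₃⁻ predominates.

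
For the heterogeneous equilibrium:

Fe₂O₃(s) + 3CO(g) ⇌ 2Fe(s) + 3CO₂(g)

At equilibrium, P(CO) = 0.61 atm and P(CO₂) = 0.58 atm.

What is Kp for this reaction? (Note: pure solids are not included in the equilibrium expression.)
K_p = 0.860

Solids (Fe₂O₃, Fe) are excluded.
Kp = P(CO₂)³/P(CO)³ = (0.58)³/(0.61)³ = 0.1951/0.227 = 0.860.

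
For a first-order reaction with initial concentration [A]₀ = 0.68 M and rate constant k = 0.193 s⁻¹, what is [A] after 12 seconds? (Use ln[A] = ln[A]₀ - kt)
0.0671 M

ln[A] = ln[A]₀ - k·t = ln(0.68) - (0.193)·(12) = -0.3857 - 2.3160 = -2.7017
[A] = e^(-2.7017) = 0.0671 M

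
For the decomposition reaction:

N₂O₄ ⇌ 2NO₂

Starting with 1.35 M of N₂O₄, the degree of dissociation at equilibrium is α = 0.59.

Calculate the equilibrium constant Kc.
K_c = 4.5847

x = α·[A]₀ = 0.59 × 1.35 = 0.7965 M dissociated.
At eq: [N₂O₄] = 1.35 − 0.7965 = 0.5535 M; [NO₂] = 2x = 1.593 M.
Kc = [NO₂]²/[N₂O₄] = (1.593)²/0.5535 = 4.585.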